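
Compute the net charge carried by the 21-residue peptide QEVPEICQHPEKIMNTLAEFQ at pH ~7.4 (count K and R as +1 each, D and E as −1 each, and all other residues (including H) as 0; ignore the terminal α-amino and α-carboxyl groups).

-3

Positive (K, R): K12 → +1.
Negative (D, E): E2, E5, E11, E19 → −4.
Net charge = (+1) + (−4) = −3.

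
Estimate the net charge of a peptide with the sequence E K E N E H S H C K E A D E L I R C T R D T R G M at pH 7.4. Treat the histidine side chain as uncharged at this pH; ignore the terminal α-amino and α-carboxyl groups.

-2

The side chains ionized at physiological pH are Lys/Arg (+1) and Asp/Glu (−1); with His treated as neutral, nothing else contributes.
Positive (K, R): K2, K10, R17, R20, R23 → +5.
Negative (D, E): E1, E3, E5, E11, D13, E14, D21 → −7.
Net charge = (+5) + (−7) = −2.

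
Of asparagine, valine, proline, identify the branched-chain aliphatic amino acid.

valine

V, L, and I make up the branched-chain aliphatic group.
Of the listed options, only valine belongs to this group.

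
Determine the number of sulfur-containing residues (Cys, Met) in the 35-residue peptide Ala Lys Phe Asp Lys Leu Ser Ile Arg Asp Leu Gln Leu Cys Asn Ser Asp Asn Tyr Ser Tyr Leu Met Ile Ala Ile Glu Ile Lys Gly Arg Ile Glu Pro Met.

3

Matching residues: Cys14, Met23, Met35.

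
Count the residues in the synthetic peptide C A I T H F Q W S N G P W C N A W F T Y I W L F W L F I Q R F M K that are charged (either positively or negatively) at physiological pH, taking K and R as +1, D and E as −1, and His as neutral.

Charged side chains at pH ~7.4: K, R (positive); D, E (negative).
Matching residues: R30, K33.

2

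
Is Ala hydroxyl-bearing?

Serine (S), threonine (T), and tyrosine (Y) each carry a hydroxyl group on the side chain.
Alanine is not in this group.

No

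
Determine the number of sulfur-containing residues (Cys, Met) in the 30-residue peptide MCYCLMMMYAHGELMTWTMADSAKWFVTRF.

8

Matching residues: M1, C2, C4, M6, M7, M8, M15, M19.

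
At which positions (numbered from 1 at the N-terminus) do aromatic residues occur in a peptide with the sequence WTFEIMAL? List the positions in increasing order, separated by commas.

1, 3

Phenylalanine (F), tryptophan (W), and tyrosine (Y) have aromatic ring side chains.
Matching residues: W1, F3.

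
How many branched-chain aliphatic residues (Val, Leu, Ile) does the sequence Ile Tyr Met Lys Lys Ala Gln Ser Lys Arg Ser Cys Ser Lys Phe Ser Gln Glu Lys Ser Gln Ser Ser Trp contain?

Matching residues: Ile1.

1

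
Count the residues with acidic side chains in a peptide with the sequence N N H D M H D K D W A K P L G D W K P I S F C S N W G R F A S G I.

4

Aspartate (D) and glutamate (E) have carboxylic-acid side chains and are the acidic amino acids.
Matching residues: D4, D7, D9, D16.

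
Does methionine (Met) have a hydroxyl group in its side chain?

The –OH-bearing residues are Ser, Thr (aliphatic alcohols), and Tyr (phenol).
Methionine is not in this group.

No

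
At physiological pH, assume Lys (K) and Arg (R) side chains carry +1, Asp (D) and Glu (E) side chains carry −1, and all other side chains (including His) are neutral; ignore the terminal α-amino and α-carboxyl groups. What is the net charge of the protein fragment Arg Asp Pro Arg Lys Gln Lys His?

Positive (K, R): Arg1, Arg4, Lys5, Lys7 → +4.
Negative (D, E): Asp2 → −1.
Net charge = (+4) + (−1) = +3.

+3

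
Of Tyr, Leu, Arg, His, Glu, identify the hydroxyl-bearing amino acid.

Tyr

S, T, and Y are the three residues with a side-chain hydroxyl.
Of the listed options, only Tyr belongs to this group.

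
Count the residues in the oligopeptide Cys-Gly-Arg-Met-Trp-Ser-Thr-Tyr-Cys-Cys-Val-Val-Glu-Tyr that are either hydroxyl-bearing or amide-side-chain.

Hydroxyl-bearing: S, T, Y. Amide-side-chain: N, Q.
Hydroxyl-bearing residues here: Ser6, Thr7, Tyr8, Tyr14 (4).
Amide-side-chain residues here: none (0).
The two groups share no amino acid, so total = 4 + 0 = 4.

4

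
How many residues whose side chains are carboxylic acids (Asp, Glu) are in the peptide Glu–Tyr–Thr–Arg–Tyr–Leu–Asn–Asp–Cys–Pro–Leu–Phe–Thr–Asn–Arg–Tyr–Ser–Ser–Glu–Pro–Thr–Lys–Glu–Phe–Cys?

Matching residues: Glu1, Asp8, Glu19, Glu23.

4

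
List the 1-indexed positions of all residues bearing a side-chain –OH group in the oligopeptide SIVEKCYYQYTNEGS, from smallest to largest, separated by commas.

S, T, and Y are the three residues with a side-chain hydroxyl.
Matching residues: S1, Y7, Y8, Y10, T11, S15.

1, 7, 8, 10, 11, 15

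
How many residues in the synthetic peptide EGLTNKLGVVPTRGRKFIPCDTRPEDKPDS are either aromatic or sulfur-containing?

2

Aromatic: F, W, Y. Sulfur-containing: C, M.
Aromatic residues here: F17 (1).
Sulfur-containing residues here: C20 (1).
The two groups share no amino acid, so total = 1 + 1 = 2.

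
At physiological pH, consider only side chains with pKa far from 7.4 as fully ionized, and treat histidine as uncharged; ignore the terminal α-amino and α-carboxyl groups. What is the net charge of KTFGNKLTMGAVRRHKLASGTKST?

Near pH 7.4, K and R contribute +1 each, D and E contribute −1 each, and every other side chain (His included, as stated) is uncharged.
Positive (K, R): K1, K6, R13, R14, K16, K22 → +6.
Negative (D, E): none → −0.
Net charge = (+6) + (−0) = +6.

+6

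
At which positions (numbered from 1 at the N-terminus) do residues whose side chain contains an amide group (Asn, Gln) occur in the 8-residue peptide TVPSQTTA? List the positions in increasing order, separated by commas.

Matching residues: Q5.

5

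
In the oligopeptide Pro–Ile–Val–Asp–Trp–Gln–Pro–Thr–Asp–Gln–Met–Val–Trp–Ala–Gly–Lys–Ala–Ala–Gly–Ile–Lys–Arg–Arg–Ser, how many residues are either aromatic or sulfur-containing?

Aromatic: F, W, Y. Sulfur-containing: C, M.
Aromatic residues here: Trp5, Trp13 (2).
Sulfur-containing residues here: Met11 (1).
The two groups share no amino acid, so total = 2 + 1 = 3.

3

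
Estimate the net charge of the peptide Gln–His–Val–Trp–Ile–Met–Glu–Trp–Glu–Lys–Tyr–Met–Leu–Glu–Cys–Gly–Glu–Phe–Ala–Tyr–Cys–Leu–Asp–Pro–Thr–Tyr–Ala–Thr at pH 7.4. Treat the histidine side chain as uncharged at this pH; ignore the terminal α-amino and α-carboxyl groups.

The side chains ionized at physiological pH are Lys/Arg (+1) and Asp/Glu (−1); with His treated as neutral, nothing else contributes.
Positive (K, R): Lys10 → +1.
Negative (D, E): Glu7, Glu9, Glu14, Glu17, Asp23 → −5.
Net charge = (+1) + (−5) = −4.

-4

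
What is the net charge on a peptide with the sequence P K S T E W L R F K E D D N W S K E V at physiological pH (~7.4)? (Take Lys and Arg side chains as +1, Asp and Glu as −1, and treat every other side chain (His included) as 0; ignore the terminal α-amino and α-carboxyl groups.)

-1

Positive (K, R): K2, R8, K10, K17 → +4.
Negative (D, E): E5, E11, D12, D13, E18 → −5.
Net charge = (+4) + (−5) = −1.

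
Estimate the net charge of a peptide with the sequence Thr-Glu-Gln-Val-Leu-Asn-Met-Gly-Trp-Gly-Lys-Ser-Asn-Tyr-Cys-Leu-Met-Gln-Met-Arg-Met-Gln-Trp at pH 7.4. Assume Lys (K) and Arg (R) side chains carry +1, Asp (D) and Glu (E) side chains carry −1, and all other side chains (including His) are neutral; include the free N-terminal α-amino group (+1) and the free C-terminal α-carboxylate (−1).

Positive (K, R): Lys11, Arg20 → +2.
Negative (D, E): Glu2 → −1.
The N-terminus (+1) and C-terminus (−1) cancel.
Net charge = (+2) + (−1) = +1.

+1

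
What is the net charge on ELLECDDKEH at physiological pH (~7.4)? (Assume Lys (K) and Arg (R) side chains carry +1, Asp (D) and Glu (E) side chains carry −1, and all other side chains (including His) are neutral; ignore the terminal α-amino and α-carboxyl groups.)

-4

Positive (K, R): K8 → +1.
Negative (D, E): E1, E4, D6, D7, E9 → −5.
Net charge = (+1) + (−5) = −4.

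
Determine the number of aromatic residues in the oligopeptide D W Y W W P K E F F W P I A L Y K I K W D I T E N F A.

10

F, W, and Y each carry an aromatic ring on the side chain.
Matching residues: W2, Y3, W4, W5, F9, F10, W11, Y16, W20, F26.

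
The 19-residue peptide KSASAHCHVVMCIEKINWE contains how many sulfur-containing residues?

3

Cysteine (C, thiol) and methionine (M, thioether) are the two sulfur-containing amino acids.
Matching residues: C7, M11, C12.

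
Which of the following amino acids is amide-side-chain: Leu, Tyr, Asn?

Asn

Only N (asparagine) and Q (glutamine) carry a side-chain carboxamide.
Of the listed options, only Asn belongs to this group.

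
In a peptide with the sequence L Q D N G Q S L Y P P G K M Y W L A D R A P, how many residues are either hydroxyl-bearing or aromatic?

Hydroxyl-bearing: S, T, Y. Aromatic: F, W, Y.
Hydroxyl-bearing residues here: S7, Y9, Y15 (3).
Aromatic residues here: Y9, Y15, W16 (3).
Y is in both groups, so the 2 Y residues must not be double-counted.
Total = 3 + 3 − 2 = 4.

4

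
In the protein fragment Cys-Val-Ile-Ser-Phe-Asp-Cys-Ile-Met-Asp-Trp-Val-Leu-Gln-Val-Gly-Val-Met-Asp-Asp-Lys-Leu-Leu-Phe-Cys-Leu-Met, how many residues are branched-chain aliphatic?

V, L, and I make up the branched-chain aliphatic group.
Matching residues: Val2, Ile3, Ile8, Val12, Leu13, Val15, Val17, Leu22, Leu23, Leu26.

10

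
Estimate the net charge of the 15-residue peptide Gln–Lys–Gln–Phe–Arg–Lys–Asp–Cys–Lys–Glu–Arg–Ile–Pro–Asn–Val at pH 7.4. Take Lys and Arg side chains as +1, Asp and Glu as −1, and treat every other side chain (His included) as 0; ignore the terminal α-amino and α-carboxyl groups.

+3

Positive (K, R): Lys2, Arg5, Lys6, Lys9, Arg11 → +5.
Negative (D, E): Asp7, Glu10 → −2.
Net charge = (+5) + (−2) = +3.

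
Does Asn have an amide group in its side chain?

Asparagine (N) and glutamine (Q) have uncharged amide side chains.
Asparagine is in this group.

Yes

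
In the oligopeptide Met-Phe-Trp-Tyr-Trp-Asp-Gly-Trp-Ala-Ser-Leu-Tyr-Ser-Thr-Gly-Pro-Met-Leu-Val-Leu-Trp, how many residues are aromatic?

F, W, and Y each carry an aromatic ring on the side chain.
Matching residues: Phe2, Trp3, Tyr4, Trp5, Trp8, Tyr12, Trp21.

7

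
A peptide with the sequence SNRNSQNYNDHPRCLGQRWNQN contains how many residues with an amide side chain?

9

Only N (asparagine) and Q (glutamine) carry a side-chain carboxamide.
Matching residues: N2, N4, Q6, N7, N9, Q17, N20, Q21, N22.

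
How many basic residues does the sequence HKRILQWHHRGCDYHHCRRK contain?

11

Lysine (K), arginine (R), and histidine (H) have basic, nitrogen-containing side chains.
Matching residues: H1, K2, R3, H8, H9, R10, H15, H16, R18, R19, K20.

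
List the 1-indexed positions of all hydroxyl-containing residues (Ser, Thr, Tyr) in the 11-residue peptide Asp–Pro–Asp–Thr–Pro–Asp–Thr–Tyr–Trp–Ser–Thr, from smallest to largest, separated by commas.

Matching residues: Thr4, Thr7, Tyr8, Ser10, Thr11.

4, 7, 8, 10, 11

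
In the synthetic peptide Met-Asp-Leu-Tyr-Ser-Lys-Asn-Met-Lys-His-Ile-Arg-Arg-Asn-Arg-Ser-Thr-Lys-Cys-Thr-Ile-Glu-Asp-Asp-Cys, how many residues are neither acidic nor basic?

14

Acidic: D, E. Basic: K, R, H. All other residues are neither.
Matching residues: Met1, Leu3, Tyr4, Ser5, Asn7, Met8, Ile11, Asn14, Ser16, Thr17, Cys19, Thr20, Ile21, Cys25.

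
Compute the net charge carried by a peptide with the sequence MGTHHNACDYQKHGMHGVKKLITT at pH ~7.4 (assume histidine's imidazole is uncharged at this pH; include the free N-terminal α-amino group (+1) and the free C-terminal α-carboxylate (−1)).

+2

At pH ~7.4 the Lys and Arg side chains are protonated (+1), the Asp and Glu side chains are deprotonated (−1), and with His taken as neutral all other side chains carry no charge.
Positive (K, R): K12, K19, K20 → +3.
Negative (D, E): D9 → −1.
The N-terminus (+1) and C-terminus (−1) cancel.
Net charge = (+3) + (−1) = +2.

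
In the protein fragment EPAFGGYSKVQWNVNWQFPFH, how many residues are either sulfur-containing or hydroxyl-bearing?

2

Sulfur-containing: C, M. Hydroxyl-bearing: S, T, Y.
Sulfur-containing residues here: none (0).
Hydroxyl-bearing residues here: Y7, S8 (2).
The two groups share no amino acid, so total = 0 + 2 = 2.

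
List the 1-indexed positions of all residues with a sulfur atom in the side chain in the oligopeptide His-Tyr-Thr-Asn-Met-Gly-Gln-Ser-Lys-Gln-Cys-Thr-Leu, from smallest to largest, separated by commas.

Only Cys (C) and Met (M) have a sulfur atom in the side chain.
Matching residues: Met5, Cys11.

5, 11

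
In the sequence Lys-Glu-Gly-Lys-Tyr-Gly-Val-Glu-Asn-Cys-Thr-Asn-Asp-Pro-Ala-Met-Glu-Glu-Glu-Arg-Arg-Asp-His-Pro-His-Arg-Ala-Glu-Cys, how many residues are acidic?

8

Only D (aspartate) and E (glutamate) carry a side-chain carboxylic acid.
Matching residues: Glu2, Glu8, Asp13, Glu17, Glu18, Glu19, Asp22, Glu28.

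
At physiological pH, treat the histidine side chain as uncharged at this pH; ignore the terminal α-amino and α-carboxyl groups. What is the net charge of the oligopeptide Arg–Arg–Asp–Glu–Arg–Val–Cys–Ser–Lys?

At pH ~7.4 the Lys and Arg side chains are protonated (+1), the Asp and Glu side chains are deprotonated (−1), and with His taken as neutral all other side chains carry no charge.
Positive (K, R): Arg1, Arg2, Arg5, Lys9 → +4.
Negative (D, E): Asp3, Glu4 → −2.
Net charge = (+4) + (−2) = +2.

+2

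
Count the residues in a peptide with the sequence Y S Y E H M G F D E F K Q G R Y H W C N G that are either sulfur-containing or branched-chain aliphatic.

2

Sulfur-containing: C, M. Branched-chain aliphatic: I, L, V.
Sulfur-containing residues here: M6, C19 (2).
Branched-chain aliphatic residues here: none (0).
The two groups share no amino acid, so total = 2 + 0 = 2.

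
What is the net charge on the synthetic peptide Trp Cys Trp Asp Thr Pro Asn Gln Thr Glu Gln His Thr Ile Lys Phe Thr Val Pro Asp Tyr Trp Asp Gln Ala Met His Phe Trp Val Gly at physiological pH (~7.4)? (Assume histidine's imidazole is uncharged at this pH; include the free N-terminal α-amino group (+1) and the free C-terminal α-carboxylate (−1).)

-3

Near pH 7.4, K and R contribute +1 each, D and E contribute −1 each, and every other side chain (His included, as stated) is uncharged.
Positive (K, R): Lys15 → +1.
Negative (D, E): Asp4, Glu10, Asp20, Asp23 → −4.
The N-terminus (+1) and C-terminus (−1) cancel.
Net charge = (+1) + (−4) = −3.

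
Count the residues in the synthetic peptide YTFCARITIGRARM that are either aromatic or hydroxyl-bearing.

Aromatic: F, W, Y. Hydroxyl-bearing: S, T, Y.
Aromatic residues here: Y1, F3 (2).
Hydroxyl-bearing residues here: Y1, T2, T8 (3).
Y is in both groups, so the 1 Y residue must not be double-counted.
Total = 2 + 3 − 1 = 4.

4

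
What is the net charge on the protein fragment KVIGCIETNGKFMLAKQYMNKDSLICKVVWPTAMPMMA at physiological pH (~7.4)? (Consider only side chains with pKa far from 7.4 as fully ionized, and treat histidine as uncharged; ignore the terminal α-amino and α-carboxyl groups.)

The side chains ionized at physiological pH are Lys/Arg (+1) and Asp/Glu (−1); with His treated as neutral, nothing else contributes.
Positive (K, R): K1, K11, K16, K21, K27 → +5.
Negative (D, E): E7, D22 → −2.
Net charge = (+5) + (−2) = +3.

+3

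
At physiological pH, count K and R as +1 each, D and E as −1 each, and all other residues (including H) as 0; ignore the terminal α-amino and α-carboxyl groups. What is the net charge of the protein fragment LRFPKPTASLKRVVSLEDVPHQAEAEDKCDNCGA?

Positive (K, R): R2, K5, K11, R12, K28 → +5.
Negative (D, E): E17, D18, E24, E26, D27, D30 → −6.
Net charge = (+5) + (−6) = −1.

-1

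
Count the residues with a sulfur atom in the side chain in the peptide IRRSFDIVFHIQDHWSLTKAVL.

0

The sulfur-bearing residues are cysteine (–SH) and methionine (–S–CH₃).
None of the 22 residues belong to this group.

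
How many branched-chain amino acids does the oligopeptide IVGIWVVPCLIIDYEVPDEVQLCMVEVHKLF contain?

V, L, and I make up the branched-chain aliphatic group.
Matching residues: I1, V2, I4, V6, V7, L10, I11, I12, V16, V20, L22, V25, V27, L30.

14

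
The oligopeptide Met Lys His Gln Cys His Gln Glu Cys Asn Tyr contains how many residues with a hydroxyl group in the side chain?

S, T, and Y are the three residues with a side-chain hydroxyl.
Matching residues: Tyr11.

1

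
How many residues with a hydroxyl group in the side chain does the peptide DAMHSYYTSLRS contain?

6

The –OH-bearing residues are Ser, Thr (aliphatic alcohols), and Tyr (phenol).
Matching residues: S5, Y6, Y7, T8, S9, S12.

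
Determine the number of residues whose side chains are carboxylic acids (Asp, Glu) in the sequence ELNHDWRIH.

2

Matching residues: E1, D5.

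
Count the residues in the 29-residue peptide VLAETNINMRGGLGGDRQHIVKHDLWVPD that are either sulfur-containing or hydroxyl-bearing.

2

Sulfur-containing: C, M. Hydroxyl-bearing: S, T, Y.
Sulfur-containing residues here: M9 (1).
Hydroxyl-bearing residues here: T5 (1).
The two groups share no amino acid, so total = 1 + 1 = 2.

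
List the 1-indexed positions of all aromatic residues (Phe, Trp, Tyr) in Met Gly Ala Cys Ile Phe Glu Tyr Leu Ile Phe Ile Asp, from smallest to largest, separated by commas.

Matching residues: Phe6, Tyr8, Phe11.

6, 8, 11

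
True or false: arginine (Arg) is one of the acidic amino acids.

Aspartate (D) and glutamate (E) have carboxylic-acid side chains and are the acidic amino acids.
Arginine is not in this group.

False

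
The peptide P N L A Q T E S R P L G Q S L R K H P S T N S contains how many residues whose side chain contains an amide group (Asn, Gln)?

Matching residues: N2, Q5, Q13, N22.

4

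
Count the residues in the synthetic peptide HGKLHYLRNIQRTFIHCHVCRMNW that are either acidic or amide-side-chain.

Acidic: D, E. Amide-side-chain: N, Q.
Acidic residues here: none (0).
Amide-side-chain residues here: N9, Q11, N23 (3).
The two groups share no amino acid, so total = 0 + 3 = 3.

3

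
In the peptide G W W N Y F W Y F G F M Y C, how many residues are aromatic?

9

F, W, and Y each carry an aromatic ring on the side chain.
Matching residues: W2, W3, Y5, F6, W7, Y8, F9, F11, Y13.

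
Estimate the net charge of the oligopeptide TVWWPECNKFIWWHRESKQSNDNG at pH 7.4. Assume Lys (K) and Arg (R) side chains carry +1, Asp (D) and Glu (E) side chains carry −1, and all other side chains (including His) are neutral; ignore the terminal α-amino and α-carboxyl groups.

0

Positive (K, R): K9, R15, K18 → +3.
Negative (D, E): E6, E16, D22 → −3.
Net charge = (+3) + (−3) = 0.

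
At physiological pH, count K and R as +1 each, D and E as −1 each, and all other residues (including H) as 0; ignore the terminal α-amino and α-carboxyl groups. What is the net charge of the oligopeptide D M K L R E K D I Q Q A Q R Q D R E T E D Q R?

Positive (K, R): K3, R5, K7, R14, R17, R23 → +6.
Negative (D, E): D1, E6, D8, D16, E18, E20, D21 → −7.
Net charge = (+6) + (−7) = −1.

-1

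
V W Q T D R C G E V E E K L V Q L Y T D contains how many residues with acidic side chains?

Only D (aspartate) and E (glutamate) carry a side-chain carboxylic acid.
Matching residues: D5, E9, E11, E12, D20.

5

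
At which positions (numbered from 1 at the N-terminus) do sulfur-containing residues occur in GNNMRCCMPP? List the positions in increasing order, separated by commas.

4, 6, 7, 8

Only Cys (C) and Met (M) have a sulfur atom in the side chain.
Matching residues: M4, C6, C7, M8.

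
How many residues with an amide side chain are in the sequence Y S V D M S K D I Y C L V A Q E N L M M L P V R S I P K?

Only N (asparagine) and Q (glutamine) carry a side-chain carboxamide.
Matching residues: Q15, N17.

2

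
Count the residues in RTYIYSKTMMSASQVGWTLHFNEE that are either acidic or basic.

5

Acidic: D, E. Basic: H, K, R.
Acidic residues here: E23, E24 (2).
Basic residues here: R1, K7, H20 (3).
The two groups share no amino acid, so total = 2 + 3 = 5.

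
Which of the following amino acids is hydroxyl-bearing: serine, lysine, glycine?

Serine (S), threonine (T), and tyrosine (Y) each carry a hydroxyl group on the side chain.
Of the listed options, only serine belongs to this group.

serine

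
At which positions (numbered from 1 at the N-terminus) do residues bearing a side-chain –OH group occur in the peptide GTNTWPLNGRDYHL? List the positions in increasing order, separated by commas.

Serine (S), threonine (T), and tyrosine (Y) each carry a hydroxyl group on the side chain.
Matching residues: T2, T4, Y12.

2, 4, 12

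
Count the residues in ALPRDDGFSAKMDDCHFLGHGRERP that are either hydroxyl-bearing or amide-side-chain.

1

Hydroxyl-bearing: S, T, Y. Amide-side-chain: N, Q.
Hydroxyl-bearing residues here: S9 (1).
Amide-side-chain residues here: none (0).
The two groups share no amino acid, so total = 1 + 0 = 1.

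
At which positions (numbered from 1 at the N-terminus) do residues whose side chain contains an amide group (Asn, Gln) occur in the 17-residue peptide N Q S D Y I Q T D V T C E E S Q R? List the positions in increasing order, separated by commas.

1, 2, 7, 16

Matching residues: N1, Q2, Q7, Q16.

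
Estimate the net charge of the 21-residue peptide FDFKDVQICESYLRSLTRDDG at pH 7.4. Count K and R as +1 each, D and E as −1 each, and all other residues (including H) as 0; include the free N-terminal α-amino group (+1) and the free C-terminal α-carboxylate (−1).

-2

Positive (K, R): K4, R14, R18 → +3.
Negative (D, E): D2, D5, E10, D19, D20 → −5.
The N-terminus (+1) and C-terminus (−1) cancel.
Net charge = (+3) + (−5) = −2.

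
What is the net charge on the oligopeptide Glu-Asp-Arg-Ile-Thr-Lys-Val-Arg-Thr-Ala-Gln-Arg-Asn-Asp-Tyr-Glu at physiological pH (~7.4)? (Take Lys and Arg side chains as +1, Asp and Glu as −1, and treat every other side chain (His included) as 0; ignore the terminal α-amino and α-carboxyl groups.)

Positive (K, R): Arg3, Lys6, Arg8, Arg12 → +4.
Negative (D, E): Glu1, Asp2, Asp14, Glu16 → −4.
Net charge = (+4) + (−4) = 0.

0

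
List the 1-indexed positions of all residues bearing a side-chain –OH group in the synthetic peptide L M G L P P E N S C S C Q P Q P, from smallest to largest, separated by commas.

Serine (S), threonine (T), and tyrosine (Y) each carry a hydroxyl group on the side chain.
Matching residues: S9, S11.

9, 11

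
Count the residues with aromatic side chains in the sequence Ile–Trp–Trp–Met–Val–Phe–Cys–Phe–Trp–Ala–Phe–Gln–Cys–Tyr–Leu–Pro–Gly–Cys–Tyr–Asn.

F, W, and Y each carry an aromatic ring on the side chain.
Matching residues: Trp2, Trp3, Phe6, Phe8, Trp9, Phe11, Tyr14, Tyr19.

8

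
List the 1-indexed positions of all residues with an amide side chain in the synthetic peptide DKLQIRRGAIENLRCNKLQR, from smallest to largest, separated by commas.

4, 12, 16, 19

Only N (asparagine) and Q (glutamine) carry a side-chain carboxamide.
Matching residues: Q4, N12, N16, Q19.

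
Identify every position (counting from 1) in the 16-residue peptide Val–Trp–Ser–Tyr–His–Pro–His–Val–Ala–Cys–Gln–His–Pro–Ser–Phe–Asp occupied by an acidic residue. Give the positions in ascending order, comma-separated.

16

The acidic residues are Asp (D) and Glu (E), whose side chains end in a carboxylate group.
Matching residues: Asp16.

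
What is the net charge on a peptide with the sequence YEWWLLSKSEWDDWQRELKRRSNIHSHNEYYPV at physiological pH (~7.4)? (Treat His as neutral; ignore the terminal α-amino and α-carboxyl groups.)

At pH ~7.4 the Lys and Arg side chains are protonated (+1), the Asp and Glu side chains are deprotonated (−1), and with His taken as neutral all other side chains carry no charge.
Positive (K, R): K8, R16, K19, R20, R21 → +5.
Negative (D, E): E2, E10, D12, D13, E17, E29 → −6.
Net charge = (+5) + (−6) = −1.

-1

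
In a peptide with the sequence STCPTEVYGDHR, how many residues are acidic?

2

Only D (aspartate) and E (glutamate) carry a side-chain carboxylic acid.
Matching residues: E6, D10.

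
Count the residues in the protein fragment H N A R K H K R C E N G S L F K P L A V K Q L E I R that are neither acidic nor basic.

Acidic: D, E. Basic: K, R, H. All other residues are neither.
Matching residues: N2, A3, C9, N11, G12, S13, L14, F15, P17, L18, A19, V20, Q22, L23, I25.

15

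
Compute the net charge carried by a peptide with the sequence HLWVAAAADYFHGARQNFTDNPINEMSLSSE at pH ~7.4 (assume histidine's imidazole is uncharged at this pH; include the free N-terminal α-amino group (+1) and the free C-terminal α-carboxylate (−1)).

-3

At pH ~7.4 the Lys and Arg side chains are protonated (+1), the Asp and Glu side chains are deprotonated (−1), and with His taken as neutral all other side chains carry no charge.
Positive (K, R): R15 → +1.
Negative (D, E): D9, D20, E25, E31 → −4.
The N-terminus (+1) and C-terminus (−1) cancel.
Net charge = (+1) + (−4) = −3.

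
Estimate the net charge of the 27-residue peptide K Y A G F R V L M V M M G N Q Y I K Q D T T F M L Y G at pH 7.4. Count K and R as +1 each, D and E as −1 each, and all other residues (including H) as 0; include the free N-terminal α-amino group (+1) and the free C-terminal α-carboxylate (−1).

+2

Positive (K, R): K1, R6, K18 → +3.
Negative (D, E): D20 → −1.
The N-terminus (+1) and C-terminus (−1) cancel.
Net charge = (+3) + (−1) = +2.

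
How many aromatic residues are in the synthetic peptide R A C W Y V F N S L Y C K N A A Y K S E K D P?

5

The aromatic amino acids are Phe (F, benzyl), Trp (W, indole), and Tyr (Y, phenol).
Matching residues: W4, Y5, F7, Y11, Y17.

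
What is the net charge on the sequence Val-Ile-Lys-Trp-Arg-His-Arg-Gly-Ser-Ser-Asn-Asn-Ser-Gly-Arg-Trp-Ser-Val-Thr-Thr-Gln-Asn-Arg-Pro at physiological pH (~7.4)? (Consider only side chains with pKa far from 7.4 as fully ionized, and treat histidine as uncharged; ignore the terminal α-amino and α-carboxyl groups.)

+5

At pH ~7.4 the Lys and Arg side chains are protonated (+1), the Asp and Glu side chains are deprotonated (−1), and with His taken as neutral all other side chains carry no charge.
Positive (K, R): Lys3, Arg5, Arg7, Arg15, Arg23 → +5.
Negative (D, E): none → −0.
Net charge = (+5) + (−0) = +5.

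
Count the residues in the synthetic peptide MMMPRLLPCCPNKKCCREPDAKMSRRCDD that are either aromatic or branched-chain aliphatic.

2

Aromatic: F, W, Y. Branched-chain aliphatic: I, L, V.
Aromatic residues here: none (0).
Branched-chain aliphatic residues here: L6, L7 (2).
The two groups share no amino acid, so total = 0 + 2 = 2.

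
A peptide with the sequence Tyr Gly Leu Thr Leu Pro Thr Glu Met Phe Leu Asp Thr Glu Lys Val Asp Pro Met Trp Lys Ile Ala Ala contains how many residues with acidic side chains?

4

The acidic residues are Asp (D) and Glu (E), whose side chains end in a carboxylate group.
Matching residues: Glu8, Asp12, Glu14, Asp17.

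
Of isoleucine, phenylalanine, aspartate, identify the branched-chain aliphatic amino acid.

isoleucine

The BCAAs are Val, Leu, and Ile — aliphatic side chains with a branch point.
Of the listed options, only isoleucine belongs to this group.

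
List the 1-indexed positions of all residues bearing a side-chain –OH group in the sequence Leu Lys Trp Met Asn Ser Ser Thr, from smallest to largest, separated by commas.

6, 7, 8

Serine (S), threonine (T), and tyrosine (Y) each carry a hydroxyl group on the side chain.
Matching residues: Ser6, Ser7, Thr8.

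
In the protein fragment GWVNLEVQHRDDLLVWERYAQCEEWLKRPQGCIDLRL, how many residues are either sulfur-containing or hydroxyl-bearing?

3

Sulfur-containing: C, M. Hydroxyl-bearing: S, T, Y.
Sulfur-containing residues here: C22, C32 (2).
Hydroxyl-bearing residues here: Y19 (1).
The two groups share no amino acid, so total = 2 + 1 = 3.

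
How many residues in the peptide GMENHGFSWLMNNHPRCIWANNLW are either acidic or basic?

Acidic: D, E. Basic: H, K, R.
Acidic residues here: E3 (1).
Basic residues here: H5, H14, R16 (3).
The two groups share no amino acid, so total = 1 + 3 = 4.

4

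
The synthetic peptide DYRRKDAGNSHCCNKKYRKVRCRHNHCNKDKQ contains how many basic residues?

K, R, and H are the three residues with basic side chains (ε-amine, guanidinium, and imidazole respectively).
Matching residues: R3, R4, K5, H11, K15, K16, R18, K19, R21, R23, H24, H26, K29, K31.

14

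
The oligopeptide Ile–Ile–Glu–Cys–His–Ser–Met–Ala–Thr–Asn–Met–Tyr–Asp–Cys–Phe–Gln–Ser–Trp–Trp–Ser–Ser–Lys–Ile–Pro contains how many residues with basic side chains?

2

The basic amino acids are Lys (K), Arg (R), and His (H).
Matching residues: His5, Lys22.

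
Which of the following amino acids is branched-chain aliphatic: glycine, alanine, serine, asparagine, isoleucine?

The BCAAs are Val, Leu, and Ile — aliphatic side chains with a branch point.
Of the listed options, only isoleucine belongs to this group.

isoleucine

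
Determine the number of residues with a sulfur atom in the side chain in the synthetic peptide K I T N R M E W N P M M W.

The sulfur-bearing residues are cysteine (–SH) and methionine (–S–CH₃).
Matching residues: M6, M11, M12.

3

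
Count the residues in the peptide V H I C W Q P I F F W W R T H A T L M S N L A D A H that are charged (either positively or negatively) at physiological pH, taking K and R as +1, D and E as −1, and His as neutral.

Charged side chains at pH ~7.4: K, R (positive); D, E (negative).
Matching residues: R13, D24.

2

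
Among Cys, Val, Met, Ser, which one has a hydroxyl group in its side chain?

S, T, and Y are the three residues with a side-chain hydroxyl.
Of the listed options, only Ser belongs to this group.

Ser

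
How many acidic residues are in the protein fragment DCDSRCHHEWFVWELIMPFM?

The acidic residues are Asp (D) and Glu (E), whose side chains end in a carboxylate group.
Matching residues: D1, D3, E9, E14.

4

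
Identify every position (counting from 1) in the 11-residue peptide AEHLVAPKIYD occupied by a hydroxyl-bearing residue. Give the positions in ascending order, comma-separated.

S, T, and Y are the three residues with a side-chain hydroxyl.
Matching residues: Y10.

10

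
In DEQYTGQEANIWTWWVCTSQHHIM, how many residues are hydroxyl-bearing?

5

S, T, and Y are the three residues with a side-chain hydroxyl.
Matching residues: Y4, T5, T13, T18, S19.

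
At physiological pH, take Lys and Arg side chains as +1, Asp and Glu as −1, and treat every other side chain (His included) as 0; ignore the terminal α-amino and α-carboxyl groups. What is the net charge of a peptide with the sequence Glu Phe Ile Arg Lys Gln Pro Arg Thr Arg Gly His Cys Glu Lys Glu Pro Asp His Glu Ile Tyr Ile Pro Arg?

Positive (K, R): Arg4, Lys5, Arg8, Arg10, Lys15, Arg25 → +6.
Negative (D, E): Glu1, Glu14, Glu16, Asp18, Glu20 → −5.
Net charge = (+6) + (−5) = +1.

+1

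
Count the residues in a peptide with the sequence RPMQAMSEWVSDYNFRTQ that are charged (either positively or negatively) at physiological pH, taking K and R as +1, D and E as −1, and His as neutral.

4

Charged side chains at pH ~7.4: K, R (positive); D, E (negative).
Matching residues: R1, E8, D12, R16.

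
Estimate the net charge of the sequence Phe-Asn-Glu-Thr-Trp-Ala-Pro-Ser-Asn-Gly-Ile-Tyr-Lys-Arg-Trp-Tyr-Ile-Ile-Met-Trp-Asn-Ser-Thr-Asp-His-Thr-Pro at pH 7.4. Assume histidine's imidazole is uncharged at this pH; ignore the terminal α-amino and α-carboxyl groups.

Near pH 7.4, K and R contribute +1 each, D and E contribute −1 each, and every other side chain (His included, as stated) is uncharged.
Positive (K, R): Lys13, Arg14 → +2.
Negative (D, E): Glu3, Asp24 → −2.
Net charge = (+2) + (−2) = 0.

0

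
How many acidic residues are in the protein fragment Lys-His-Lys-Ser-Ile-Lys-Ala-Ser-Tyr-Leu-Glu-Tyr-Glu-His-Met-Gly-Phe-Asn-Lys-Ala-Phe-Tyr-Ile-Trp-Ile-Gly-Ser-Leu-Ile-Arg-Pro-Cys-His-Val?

Aspartate (D) and glutamate (E) have carboxylic-acid side chains and are the acidic amino acids.
Matching residues: Glu11, Glu13.

2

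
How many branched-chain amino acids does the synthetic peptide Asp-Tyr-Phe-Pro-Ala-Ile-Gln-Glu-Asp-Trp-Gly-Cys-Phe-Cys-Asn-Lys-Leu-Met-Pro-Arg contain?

V, L, and I make up the branched-chain aliphatic group.
Matching residues: Ile6, Leu17.

2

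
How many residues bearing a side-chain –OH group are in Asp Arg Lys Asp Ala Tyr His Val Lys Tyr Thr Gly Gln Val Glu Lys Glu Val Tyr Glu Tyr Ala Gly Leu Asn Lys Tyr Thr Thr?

S, T, and Y are the three residues with a side-chain hydroxyl.
Matching residues: Tyr6, Tyr10, Thr11, Tyr19, Tyr21, Tyr27, Thr28, Thr29.

8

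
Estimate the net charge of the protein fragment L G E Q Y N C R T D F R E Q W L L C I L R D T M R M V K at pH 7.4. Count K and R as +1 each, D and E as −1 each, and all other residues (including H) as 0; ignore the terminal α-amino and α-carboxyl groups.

Positive (K, R): R8, R12, R21, R25, K28 → +5.
Negative (D, E): E3, D10, E13, D22 → −4.
Net charge = (+5) + (−4) = +1.

+1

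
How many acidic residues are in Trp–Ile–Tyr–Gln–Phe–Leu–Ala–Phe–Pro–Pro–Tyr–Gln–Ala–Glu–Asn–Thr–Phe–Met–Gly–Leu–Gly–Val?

1

Aspartate (D) and glutamate (E) have carboxylic-acid side chains and are the acidic amino acids.
Matching residues: Glu14.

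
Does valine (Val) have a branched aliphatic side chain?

Valine (V), leucine (L), and isoleucine (I) are the branched-chain amino acids.
Valine is in this group.

Yes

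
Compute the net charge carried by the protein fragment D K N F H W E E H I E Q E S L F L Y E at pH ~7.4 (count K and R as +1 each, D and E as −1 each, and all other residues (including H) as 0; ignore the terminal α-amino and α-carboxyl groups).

-5

Positive (K, R): K2 → +1.
Negative (D, E): D1, E7, E8, E11, E13, E19 → −6.
Net charge = (+1) + (−6) = −5.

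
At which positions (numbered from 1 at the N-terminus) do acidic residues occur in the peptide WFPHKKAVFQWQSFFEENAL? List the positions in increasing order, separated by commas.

16, 17

Only D (aspartate) and E (glutamate) carry a side-chain carboxylic acid.
Matching residues: E16, E17.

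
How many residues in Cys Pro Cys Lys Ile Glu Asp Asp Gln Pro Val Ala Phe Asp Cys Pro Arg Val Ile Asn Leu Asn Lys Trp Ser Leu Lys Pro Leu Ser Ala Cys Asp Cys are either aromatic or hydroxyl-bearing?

Aromatic: F, W, Y. Hydroxyl-bearing: S, T, Y.
Aromatic residues here: Phe13, Trp24 (2).
Hydroxyl-bearing residues here: Ser25, Ser30 (2).
(Y belongs to both groups, but none appear in this sequence.) Total = 2 + 2 = 4.

4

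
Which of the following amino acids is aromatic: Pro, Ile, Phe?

Phe

F, W, and Y each carry an aromatic ring on the side chain.
Of the listed options, only Phe belongs to this group.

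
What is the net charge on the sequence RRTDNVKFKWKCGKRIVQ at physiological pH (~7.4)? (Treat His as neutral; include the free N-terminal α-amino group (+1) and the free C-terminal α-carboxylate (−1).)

+6

Near pH 7.4, K and R contribute +1 each, D and E contribute −1 each, and every other side chain (His included, as stated) is uncharged.
Positive (K, R): R1, R2, K7, K9, K11, K14, R15 → +7.
Negative (D, E): D4 → −1.
The N-terminus (+1) and C-terminus (−1) cancel.
Net charge = (+7) + (−1) = +6.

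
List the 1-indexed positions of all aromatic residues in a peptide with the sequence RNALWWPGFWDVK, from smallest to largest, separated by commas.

5, 6, 9, 10

Phenylalanine (F), tryptophan (W), and tyrosine (Y) have aromatic ring side chains.
Matching residues: W5, W6, F9, W10.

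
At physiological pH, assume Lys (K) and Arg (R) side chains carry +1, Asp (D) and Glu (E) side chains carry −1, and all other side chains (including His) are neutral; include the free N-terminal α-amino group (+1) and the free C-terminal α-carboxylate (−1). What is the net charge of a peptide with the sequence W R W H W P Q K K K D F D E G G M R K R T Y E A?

Positive (K, R): R2, K8, K9, K10, R18, K19, R20 → +7.
Negative (D, E): D11, D13, E14, E23 → −4.
The N-terminus (+1) and C-terminus (−1) cancel.
Net charge = (+7) + (−4) = +3.

+3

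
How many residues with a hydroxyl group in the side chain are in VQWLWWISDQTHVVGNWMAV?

Serine (S), threonine (T), and tyrosine (Y) each carry a hydroxyl group on the side chain.
Matching residues: S8, T11.

2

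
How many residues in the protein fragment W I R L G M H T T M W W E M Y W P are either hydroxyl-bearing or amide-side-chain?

Hydroxyl-bearing: S, T, Y. Amide-side-chain: N, Q.
Hydroxyl-bearing residues here: T8, T9, Y15 (3).
Amide-side-chain residues here: none (0).
The two groups share no amino acid, so total = 3 + 0 = 3.

3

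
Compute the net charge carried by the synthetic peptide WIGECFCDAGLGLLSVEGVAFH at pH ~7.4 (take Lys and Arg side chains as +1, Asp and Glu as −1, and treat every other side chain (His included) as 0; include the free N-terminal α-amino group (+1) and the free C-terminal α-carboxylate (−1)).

-3

Positive (K, R): none → +0.
Negative (D, E): E4, D8, E17 → −3.
The N-terminus (+1) and C-terminus (−1) cancel.
Net charge = (+0) + (−3) = −3.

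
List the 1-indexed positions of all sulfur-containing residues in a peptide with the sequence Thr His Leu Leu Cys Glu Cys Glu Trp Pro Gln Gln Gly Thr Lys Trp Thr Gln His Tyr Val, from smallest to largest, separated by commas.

5, 7

The sulfur-bearing residues are cysteine (–SH) and methionine (–S–CH₃).
Matching residues: Cys5, Cys7.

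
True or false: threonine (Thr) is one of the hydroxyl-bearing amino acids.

True

The –OH-bearing residues are Ser, Thr (aliphatic alcohols), and Tyr (phenol).
Threonine is in this group.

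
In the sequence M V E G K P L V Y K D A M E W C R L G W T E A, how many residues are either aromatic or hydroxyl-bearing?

Aromatic: F, W, Y. Hydroxyl-bearing: S, T, Y.
Aromatic residues here: Y9, W15, W20 (3).
Hydroxyl-bearing residues here: Y9, T21 (2).
Y is in both groups, so the 1 Y residue must not be double-counted.
Total = 3 + 2 − 1 = 4.

4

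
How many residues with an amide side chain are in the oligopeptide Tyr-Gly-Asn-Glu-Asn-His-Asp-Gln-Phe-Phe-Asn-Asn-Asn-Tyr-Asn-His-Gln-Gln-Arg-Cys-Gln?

10

Only N (asparagine) and Q (glutamine) carry a side-chain carboxamide.
Matching residues: Asn3, Asn5, Gln8, Asn11, Asn12, Asn13, Asn15, Gln17, Gln18, Gln21.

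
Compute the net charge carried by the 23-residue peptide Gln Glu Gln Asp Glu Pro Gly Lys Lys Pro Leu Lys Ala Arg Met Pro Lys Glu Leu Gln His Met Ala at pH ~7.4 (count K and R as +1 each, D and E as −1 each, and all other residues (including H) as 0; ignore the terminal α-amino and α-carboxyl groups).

Positive (K, R): Lys8, Lys9, Lys12, Arg14, Lys17 → +5.
Negative (D, E): Glu2, Asp4, Glu5, Glu18 → −4.
Net charge = (+5) + (−4) = +1.

+1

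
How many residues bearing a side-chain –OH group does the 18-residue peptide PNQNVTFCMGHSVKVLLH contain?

The –OH-bearing residues are Ser, Thr (aliphatic alcohols), and Tyr (phenol).
Matching residues: T6, S12.

2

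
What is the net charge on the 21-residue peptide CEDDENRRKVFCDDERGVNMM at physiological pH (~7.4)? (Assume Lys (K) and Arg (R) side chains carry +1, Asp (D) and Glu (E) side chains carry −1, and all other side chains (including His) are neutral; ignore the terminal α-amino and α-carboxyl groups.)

Positive (K, R): R7, R8, K9, R16 → +4.
Negative (D, E): E2, D3, D4, E5, D13, D14, E15 → −7.
Net charge = (+4) + (−7) = −3.

-3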